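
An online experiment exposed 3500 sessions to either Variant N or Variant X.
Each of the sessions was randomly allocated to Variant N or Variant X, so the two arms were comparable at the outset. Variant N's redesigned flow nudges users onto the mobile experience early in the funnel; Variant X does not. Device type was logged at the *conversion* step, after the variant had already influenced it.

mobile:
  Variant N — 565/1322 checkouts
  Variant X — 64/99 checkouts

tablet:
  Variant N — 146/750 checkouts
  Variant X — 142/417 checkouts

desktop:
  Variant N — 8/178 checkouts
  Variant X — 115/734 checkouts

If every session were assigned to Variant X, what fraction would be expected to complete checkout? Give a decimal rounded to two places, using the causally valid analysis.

Device type here is a post-treatment variable shaped by the variant; conditioning on it would introduce bias rather than remove it. The overall comparison is the causal one.
So P(outcome | do(Variant X)) is just the pooled rate for Variant X: 321/1250 = 0.257.

0.26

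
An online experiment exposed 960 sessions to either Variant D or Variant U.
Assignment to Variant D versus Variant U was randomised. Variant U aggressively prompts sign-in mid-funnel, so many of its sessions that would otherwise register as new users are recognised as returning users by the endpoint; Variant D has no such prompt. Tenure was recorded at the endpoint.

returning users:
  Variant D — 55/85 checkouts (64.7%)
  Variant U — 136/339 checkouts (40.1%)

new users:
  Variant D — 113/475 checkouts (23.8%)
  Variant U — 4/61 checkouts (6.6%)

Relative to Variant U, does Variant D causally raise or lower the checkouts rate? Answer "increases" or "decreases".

The distribution of user tenure is itself part of what the variant does — it is an intermediate outcome. Holding it fixed would remove that part of the effect; the total effect is the pooled difference.
Pooled: Variant D 30.0% vs Variant U 35.0%; Variant U is higher overall.

decreases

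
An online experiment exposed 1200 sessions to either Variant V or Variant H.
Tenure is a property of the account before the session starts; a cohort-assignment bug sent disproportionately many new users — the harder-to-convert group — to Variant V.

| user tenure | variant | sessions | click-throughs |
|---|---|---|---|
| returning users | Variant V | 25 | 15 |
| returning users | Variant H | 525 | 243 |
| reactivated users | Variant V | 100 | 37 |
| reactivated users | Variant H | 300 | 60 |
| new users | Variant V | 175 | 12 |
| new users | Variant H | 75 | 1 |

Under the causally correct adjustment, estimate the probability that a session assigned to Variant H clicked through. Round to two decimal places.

User tenure satisfies the back-door criterion: it is not a descendant of the variant, and it blocks the spurious path from variant to outcome. Adjusting for it (i.e., using the within-user tenure rates) gives the causal effect.
Standardising Variant H to the population user tenure mix: 0.458·243/525 + 0.333·60/300 + 0.208·1/75 = 0.282.

0.28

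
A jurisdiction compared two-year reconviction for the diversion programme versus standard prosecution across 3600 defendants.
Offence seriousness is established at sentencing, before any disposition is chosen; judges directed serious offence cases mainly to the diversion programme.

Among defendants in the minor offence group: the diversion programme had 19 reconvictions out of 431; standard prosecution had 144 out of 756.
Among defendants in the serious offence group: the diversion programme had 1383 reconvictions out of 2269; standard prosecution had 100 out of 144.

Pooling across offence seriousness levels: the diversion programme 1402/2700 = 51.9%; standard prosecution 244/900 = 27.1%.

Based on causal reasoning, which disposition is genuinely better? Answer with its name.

The imbalance in offence seriousness arose from how defendants were allocated, not from anything the disposition did; and offence seriousness independently affects the outcome. The pooled gap is confounded — condition on offence seriousness.
Within each level — minor offence: 4.4% vs 19.0%; serious offence: 61.0% vs 69.4% — the diversion programme is lower every time.

the diversion programme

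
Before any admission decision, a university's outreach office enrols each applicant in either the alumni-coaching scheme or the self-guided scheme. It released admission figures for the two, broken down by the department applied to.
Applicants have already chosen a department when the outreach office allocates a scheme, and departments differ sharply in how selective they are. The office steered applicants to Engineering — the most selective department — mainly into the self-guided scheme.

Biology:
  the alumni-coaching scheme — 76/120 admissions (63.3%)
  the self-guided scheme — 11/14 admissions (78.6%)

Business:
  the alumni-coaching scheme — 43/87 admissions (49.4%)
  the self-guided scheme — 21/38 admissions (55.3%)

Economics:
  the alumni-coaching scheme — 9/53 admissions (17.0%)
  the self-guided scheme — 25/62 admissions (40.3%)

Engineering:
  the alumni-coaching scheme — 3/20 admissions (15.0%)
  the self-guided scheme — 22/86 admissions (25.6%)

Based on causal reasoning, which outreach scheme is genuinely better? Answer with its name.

Since department is a pre-existing factor (not a product of the outreach scheme) and it affects the outcome on its own, it is a confounder. The stratified rates, not the pooled rate, identify the causal effect.
Within each level — Biology: 63.3% vs 78.6%; Business: 49.4% vs 55.3%; Economics: 17.0% vs 40.3%; Engineering: 15.0% vs 25.6% — the self-guided scheme is higher every time.

the self-guided scheme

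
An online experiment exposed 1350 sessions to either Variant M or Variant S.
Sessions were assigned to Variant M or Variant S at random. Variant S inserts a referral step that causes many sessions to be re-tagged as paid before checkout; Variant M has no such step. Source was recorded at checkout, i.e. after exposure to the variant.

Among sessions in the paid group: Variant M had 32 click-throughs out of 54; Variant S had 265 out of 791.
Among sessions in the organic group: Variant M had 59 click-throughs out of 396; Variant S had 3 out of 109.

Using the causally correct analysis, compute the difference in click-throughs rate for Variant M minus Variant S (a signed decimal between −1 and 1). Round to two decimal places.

-0.10

The stratified and pooled comparisons disagree (Variant M wins within each traffic source; Variant S wins overall), so the answer turns on the causal role of traffic source.
Traffic source is recorded after the variant and is itself shifted by it — it sits on the causal path from variant to outcome. Conditioning on a mediator would strip out part of the effect we want; the pooled comparison gives the total causal effect.
The causal difference is the pooled difference: 0.202 − 0.298 = -0.096.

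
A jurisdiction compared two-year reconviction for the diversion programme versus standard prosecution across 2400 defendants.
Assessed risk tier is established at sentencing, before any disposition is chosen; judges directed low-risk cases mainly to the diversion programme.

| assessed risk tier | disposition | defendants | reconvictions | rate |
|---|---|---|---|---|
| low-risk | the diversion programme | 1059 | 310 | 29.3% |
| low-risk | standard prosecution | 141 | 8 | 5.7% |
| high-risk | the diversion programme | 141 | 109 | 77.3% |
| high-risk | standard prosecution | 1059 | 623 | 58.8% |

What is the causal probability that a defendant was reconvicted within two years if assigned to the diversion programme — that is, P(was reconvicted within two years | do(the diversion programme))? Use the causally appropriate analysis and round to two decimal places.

0.53

The assessed risk tier-specific comparison favours standard prosecution throughout, but the pooled figures favour the diversion programme. The question is whether to condition on assessed risk tier.
The imbalance in assessed risk tier arose from how defendants were allocated, not from anything the disposition did; and assessed risk tier independently affects the outcome. The pooled gap is confounded — condition on assessed risk tier.
Standardising the diversion programme to the population assessed risk tier mix: 0.500·310/1059 + 0.500·109/141 = 0.533.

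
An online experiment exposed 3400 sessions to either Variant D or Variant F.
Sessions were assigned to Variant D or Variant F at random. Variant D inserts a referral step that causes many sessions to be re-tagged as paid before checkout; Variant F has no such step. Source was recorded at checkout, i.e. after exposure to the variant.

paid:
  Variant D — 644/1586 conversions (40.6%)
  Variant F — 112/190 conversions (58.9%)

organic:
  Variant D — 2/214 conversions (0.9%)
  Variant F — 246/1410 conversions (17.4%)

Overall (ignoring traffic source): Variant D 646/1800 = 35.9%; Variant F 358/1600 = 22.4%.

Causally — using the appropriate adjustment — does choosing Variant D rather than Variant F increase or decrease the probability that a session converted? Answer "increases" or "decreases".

Stratifying would compare variants among sessions the variants themselves sorted into traffic source groups — a form of selection on an intermediate. The unconditioned pooled rates give the total causal effect.
Pooled: Variant D 35.9% vs Variant F 22.4%; Variant D is higher overall.

increases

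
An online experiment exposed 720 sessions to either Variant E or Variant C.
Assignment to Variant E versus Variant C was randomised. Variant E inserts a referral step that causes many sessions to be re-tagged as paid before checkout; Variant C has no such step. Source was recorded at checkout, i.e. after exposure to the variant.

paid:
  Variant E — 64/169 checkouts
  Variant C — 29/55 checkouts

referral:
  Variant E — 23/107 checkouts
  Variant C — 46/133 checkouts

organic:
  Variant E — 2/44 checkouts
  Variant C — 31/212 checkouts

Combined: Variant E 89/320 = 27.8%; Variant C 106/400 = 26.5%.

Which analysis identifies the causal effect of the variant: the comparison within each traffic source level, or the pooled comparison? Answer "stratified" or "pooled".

Within every traffic source level Variant C has the higher rate, yet pooled Variant E does — Simpson's reversal.
Because the variant influences traffic source, traffic source is a post-treatment mediator, not a confounder. Stratifying on it would bias the estimate; the causal effect is the crude pooled difference.
Pooled: Variant E 27.8% vs Variant C 26.5%; Variant E is higher overall.

pooled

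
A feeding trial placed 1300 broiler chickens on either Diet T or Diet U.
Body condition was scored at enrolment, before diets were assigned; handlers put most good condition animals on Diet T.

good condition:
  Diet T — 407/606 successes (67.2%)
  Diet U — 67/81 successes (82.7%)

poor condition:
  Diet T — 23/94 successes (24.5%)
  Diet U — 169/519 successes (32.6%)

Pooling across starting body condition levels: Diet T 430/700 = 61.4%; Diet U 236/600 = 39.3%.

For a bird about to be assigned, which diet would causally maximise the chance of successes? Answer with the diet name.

Diet U

Diet U is higher inside every starting body condition stratum but Diet T is higher in aggregate. Whether to stratify depends on how starting body condition relates to the diet.
Starting body condition differs across diets for reasons unrelated to any effect of the diet itself, and it separately predicts the outcome — a classic confounder. We must compare within starting body condition levels.
Within each level — good condition: 67.2% vs 82.7%; poor condition: 24.5% vs 32.6% — Diet U is higher every time.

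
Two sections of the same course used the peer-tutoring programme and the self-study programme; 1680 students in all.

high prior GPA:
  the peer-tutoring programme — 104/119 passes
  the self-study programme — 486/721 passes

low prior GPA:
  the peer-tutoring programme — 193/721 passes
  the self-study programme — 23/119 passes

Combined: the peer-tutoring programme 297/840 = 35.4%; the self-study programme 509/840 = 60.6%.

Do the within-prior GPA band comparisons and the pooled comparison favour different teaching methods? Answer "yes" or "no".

yes

Within each prior GPA band level (high prior GPA 87.4% vs 67.4%; low prior GPA 26.8% vs 19.3%), the peer-tutoring programme has the higher rate every time. Pooled: 35.4% vs 60.6% — the self-study programme has the higher rate overall. The two comparisons disagree.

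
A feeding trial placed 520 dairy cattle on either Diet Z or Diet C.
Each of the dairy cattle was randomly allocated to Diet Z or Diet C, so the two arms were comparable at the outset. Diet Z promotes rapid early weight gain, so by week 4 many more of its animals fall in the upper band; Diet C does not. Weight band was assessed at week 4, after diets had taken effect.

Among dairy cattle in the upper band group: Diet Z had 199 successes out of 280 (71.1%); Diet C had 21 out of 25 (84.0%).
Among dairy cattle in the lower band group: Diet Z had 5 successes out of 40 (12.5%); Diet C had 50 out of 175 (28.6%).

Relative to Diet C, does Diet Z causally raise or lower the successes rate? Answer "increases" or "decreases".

The stratified and pooled comparisons disagree (Diet C wins within each week-4 weight band; Diet Z wins overall), so the answer turns on the causal role of week-4 weight band.
Stratifying would compare diets among dairy cattle the diets themselves sorted into week-4 weight band groups — a form of selection on an intermediate. The unconditioned pooled rates give the total causal effect.
Pooled: Diet Z 63.7% vs Diet C 35.5%; Diet Z is higher overall.

increases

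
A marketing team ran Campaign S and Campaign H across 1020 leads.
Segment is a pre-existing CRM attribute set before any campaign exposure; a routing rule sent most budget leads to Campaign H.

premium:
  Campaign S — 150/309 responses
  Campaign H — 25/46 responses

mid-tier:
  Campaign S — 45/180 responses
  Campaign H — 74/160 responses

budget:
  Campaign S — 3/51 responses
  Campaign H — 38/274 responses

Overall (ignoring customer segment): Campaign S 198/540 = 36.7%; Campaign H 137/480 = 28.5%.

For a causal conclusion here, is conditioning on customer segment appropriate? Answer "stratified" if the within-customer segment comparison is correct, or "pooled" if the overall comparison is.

stratified

Customer segment satisfies the back-door criterion: it is not a descendant of the campaign, and it blocks the spurious path from campaign to outcome. Adjusting for it (i.e., using the within-customer segment rates) gives the causal effect.
Within each level — premium: 48.5% vs 54.3%; mid-tier: 25.0% vs 46.2%; budget: 5.9% vs 13.9% — Campaign H is higher every time.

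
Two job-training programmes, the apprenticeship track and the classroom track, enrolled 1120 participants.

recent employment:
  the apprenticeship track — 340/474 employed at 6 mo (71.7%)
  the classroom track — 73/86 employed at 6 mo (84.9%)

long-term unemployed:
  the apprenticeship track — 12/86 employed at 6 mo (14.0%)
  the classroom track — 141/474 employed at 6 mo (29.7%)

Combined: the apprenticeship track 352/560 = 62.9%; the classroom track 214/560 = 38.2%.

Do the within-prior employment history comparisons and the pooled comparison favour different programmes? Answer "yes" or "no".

yes

Within each prior employment history level (recent employment 71.7% vs 84.9%; long-term unemployed 14.0% vs 29.7%), the classroom track has the higher rate every time. Pooled: 62.9% vs 38.2% — the apprenticeship track has the higher rate overall. The two comparisons disagree.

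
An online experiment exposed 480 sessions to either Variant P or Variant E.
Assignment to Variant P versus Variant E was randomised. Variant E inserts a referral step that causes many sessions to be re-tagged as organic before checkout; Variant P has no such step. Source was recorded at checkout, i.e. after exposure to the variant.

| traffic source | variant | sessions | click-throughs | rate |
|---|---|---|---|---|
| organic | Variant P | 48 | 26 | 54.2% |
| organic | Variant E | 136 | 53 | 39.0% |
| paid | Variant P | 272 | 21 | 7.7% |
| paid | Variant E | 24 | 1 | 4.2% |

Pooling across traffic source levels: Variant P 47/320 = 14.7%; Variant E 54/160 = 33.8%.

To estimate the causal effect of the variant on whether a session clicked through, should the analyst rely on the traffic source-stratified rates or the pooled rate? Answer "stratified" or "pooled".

pooled

Traffic source here is a post-treatment variable shaped by the variant; conditioning on it would introduce bias rather than remove it. The overall comparison is the causal one.
Pooled: Variant P 14.7% vs Variant E 33.8%; Variant E is higher overall.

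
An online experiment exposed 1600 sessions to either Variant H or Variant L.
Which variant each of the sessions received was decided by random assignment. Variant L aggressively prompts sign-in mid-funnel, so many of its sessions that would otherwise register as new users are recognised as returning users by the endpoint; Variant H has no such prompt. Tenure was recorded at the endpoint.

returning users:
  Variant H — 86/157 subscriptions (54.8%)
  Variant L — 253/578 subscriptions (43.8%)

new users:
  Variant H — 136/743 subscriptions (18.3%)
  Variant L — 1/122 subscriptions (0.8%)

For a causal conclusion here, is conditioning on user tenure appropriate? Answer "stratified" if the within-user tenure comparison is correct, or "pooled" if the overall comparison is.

pooled

Stratifying would compare variants among sessions the variants themselves sorted into user tenure groups — a form of selection on an intermediate. The unconditioned pooled rates give the total causal effect.
Pooled: Variant H 24.7% vs Variant L 36.3%; Variant L is higher overall.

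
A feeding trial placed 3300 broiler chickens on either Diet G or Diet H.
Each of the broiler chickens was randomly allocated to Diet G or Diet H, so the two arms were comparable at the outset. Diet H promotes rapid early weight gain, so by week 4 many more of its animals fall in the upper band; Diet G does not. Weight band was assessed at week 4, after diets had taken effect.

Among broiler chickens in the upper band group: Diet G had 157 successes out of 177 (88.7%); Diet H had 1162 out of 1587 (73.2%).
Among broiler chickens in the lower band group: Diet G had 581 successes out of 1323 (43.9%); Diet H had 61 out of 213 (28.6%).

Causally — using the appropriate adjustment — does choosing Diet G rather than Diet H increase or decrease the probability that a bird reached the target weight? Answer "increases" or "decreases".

Because the diet influences week-4 weight band, week-4 weight band is a post-treatment mediator, not a confounder. Stratifying on it would bias the estimate; the causal effect is the crude pooled difference.
Pooled: Diet G 49.2% vs Diet H 67.9%; Diet H is higher overall.

decreases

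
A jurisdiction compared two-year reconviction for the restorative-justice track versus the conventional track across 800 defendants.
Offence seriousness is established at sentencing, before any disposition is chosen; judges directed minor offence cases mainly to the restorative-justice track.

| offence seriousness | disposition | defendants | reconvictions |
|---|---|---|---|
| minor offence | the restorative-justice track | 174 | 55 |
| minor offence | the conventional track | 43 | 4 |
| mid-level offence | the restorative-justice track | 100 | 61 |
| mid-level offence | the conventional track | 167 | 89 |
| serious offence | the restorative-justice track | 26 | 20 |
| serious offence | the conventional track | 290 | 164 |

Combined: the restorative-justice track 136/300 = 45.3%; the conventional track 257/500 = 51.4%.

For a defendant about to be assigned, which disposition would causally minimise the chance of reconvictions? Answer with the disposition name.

the conventional track

Offence seriousness satisfies the back-door criterion: it is not a descendant of the disposition, and it blocks the spurious path from disposition to outcome. Adjusting for it (i.e., using the within-offence seriousness rates) gives the causal effect.
Within each level — minor offence: 31.6% vs 9.3%; mid-level offence: 61.0% vs 53.3%; serious offence: 76.9% vs 56.6% — the conventional track is lower every time.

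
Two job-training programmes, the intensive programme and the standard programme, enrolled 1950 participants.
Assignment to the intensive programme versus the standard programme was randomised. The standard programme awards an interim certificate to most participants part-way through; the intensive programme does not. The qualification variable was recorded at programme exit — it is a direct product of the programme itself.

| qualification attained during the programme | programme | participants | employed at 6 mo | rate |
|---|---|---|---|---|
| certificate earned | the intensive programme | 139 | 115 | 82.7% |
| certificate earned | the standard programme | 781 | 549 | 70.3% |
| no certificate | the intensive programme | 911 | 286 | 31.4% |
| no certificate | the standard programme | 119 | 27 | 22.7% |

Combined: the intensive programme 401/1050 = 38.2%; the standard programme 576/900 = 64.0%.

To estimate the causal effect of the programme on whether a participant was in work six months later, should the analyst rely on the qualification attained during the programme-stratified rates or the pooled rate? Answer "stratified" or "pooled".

Qualification attained during the programme is downstream of the programme. One should not condition on a consequence of treatment, so the overall rates are the right comparison.
Pooled: the intensive programme 38.2% vs the standard programme 64.0%; the standard programme is higher overall.

pooled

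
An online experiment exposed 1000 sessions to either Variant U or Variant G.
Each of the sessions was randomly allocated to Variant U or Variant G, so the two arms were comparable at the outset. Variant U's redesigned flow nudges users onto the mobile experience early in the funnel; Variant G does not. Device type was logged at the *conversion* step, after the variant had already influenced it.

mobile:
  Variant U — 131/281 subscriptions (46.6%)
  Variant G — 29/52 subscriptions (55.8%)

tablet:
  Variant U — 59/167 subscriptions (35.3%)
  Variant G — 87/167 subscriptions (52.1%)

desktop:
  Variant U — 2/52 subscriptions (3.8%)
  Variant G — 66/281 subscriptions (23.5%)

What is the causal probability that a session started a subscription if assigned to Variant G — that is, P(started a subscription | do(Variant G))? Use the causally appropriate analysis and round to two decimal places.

The distribution of device type is itself part of what the variant does — it is an intermediate outcome. Holding it fixed would remove that part of the effect; the total effect is the pooled difference.
So P(outcome | do(Variant G)) is just the pooled rate for Variant G: 182/500 = 0.364.

0.36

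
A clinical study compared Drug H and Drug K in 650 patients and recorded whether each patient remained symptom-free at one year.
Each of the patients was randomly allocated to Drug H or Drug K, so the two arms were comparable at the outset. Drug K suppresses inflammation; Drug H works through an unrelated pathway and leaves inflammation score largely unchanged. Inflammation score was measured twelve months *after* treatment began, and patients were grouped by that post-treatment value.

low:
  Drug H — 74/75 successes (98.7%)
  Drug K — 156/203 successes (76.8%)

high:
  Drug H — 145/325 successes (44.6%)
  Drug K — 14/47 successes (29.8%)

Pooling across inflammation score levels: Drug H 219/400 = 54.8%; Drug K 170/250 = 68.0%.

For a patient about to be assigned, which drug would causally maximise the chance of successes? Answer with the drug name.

Drug K

Within every inflammation score level Drug H has the higher rate, yet pooled Drug K does — Simpson's reversal.
Stratifying would compare drugs among patients the drugs themselves sorted into inflammation score groups — a form of selection on an intermediate. The unconditioned pooled rates give the total causal effect.
Pooled: Drug H 54.8% vs Drug K 68.0%; Drug K is higher overall.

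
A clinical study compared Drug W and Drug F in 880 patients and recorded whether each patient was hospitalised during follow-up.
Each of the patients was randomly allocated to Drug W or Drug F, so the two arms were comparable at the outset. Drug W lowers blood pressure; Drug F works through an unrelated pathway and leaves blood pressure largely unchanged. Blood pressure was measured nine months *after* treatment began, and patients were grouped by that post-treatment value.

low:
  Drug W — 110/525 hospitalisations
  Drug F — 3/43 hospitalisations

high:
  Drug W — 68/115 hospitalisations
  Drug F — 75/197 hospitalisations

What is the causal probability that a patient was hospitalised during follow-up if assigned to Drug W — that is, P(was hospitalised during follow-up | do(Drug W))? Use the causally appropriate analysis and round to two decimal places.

0.28

The stratified and pooled comparisons disagree (Drug F wins within each blood pressure; Drug W wins overall), so the answer turns on the causal role of blood pressure.
Stratifying would compare drugs among patients the drugs themselves sorted into blood pressure groups — a form of selection on an intermediate. The unconditioned pooled rates give the total causal effect.
So P(outcome | do(Drug W)) is just the pooled rate for Drug W: 178/640 = 0.278.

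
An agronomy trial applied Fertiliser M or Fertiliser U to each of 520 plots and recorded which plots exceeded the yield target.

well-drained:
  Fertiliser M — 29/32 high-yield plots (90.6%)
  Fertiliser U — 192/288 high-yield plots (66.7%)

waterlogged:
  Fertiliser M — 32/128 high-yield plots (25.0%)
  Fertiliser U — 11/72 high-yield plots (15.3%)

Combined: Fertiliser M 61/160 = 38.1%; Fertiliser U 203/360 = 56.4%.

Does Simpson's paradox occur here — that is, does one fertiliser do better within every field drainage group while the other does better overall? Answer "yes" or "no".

yes

Within each field drainage level (well-drained 90.6% vs 66.7%; waterlogged 25.0% vs 15.3%), Fertiliser M has the higher rate every time. Pooled: 38.1% vs 56.4% — Fertiliser U has the higher rate overall. The two comparisons disagree.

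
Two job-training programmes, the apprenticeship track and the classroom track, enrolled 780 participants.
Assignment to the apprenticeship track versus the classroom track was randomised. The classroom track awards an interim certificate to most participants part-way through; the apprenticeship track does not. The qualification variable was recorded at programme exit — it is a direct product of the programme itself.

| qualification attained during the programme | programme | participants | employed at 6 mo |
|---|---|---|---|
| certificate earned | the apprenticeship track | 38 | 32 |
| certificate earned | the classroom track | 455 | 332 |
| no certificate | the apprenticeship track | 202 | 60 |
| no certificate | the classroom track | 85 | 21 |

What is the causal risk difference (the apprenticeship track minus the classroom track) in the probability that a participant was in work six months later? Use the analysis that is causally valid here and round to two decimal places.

Stratifying would compare programmes among participants the programmes themselves sorted into qualification attained during the programme groups — a form of selection on an intermediate. The unconditioned pooled rates give the total causal effect.
The causal difference is the pooled difference: 0.383 − 0.654 = -0.270.

-0.27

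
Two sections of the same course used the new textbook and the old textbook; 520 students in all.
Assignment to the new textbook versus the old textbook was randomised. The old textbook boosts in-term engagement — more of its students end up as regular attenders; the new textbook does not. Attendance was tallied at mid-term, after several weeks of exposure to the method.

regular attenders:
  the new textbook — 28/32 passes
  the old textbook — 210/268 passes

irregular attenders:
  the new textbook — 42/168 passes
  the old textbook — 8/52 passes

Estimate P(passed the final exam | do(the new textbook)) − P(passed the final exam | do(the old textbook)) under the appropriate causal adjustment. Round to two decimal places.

-0.33

Stratifying would compare teaching methods among students the teaching methods themselves sorted into mid-term attendance groups — a form of selection on an intermediate. The unconditioned pooled rates give the total causal effect.
The causal difference is the pooled difference: 0.350 − 0.681 = -0.331.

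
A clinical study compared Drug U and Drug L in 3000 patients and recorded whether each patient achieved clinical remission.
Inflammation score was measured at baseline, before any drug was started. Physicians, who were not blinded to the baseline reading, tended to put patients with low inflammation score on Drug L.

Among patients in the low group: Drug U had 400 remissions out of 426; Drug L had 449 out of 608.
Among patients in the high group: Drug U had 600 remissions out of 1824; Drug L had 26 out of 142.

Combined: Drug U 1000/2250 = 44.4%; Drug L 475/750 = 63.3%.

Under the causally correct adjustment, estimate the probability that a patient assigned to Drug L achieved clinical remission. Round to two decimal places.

0.37

The inflammation score-specific comparison favours Drug U throughout, but the pooled figures favour Drug L. The question is whether to condition on inflammation score.
Nothing the drug does changes inflammation score; the imbalance is an allocation artefact. With inflammation score also predicting the outcome, the pooled figure is confounded, and the within-stratum comparison is the causal one.
Standardising Drug L to the population inflammation score mix: 0.345·449/608 + 0.655·26/142 = 0.375.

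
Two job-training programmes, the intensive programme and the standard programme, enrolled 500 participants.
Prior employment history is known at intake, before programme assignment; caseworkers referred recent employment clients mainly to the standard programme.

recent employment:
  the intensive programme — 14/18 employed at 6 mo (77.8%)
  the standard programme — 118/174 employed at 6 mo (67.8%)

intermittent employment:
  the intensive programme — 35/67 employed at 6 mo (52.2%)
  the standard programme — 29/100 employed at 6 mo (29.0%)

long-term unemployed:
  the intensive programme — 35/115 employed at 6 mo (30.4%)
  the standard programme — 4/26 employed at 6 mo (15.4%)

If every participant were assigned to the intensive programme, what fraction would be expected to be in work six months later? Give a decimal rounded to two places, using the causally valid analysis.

0.56

Within every prior employment history level the intensive programme has the higher rate, yet pooled the standard programme does — Simpson's reversal.
Nothing the programme does changes prior employment history; the imbalance is an allocation artefact. With prior employment history also predicting the outcome, the pooled figure is confounded, and the within-stratum comparison is the causal one.
Standardising the intensive programme to the population prior employment history mix: 0.384·14/18 + 0.334·35/67 + 0.282·35/115 = 0.559.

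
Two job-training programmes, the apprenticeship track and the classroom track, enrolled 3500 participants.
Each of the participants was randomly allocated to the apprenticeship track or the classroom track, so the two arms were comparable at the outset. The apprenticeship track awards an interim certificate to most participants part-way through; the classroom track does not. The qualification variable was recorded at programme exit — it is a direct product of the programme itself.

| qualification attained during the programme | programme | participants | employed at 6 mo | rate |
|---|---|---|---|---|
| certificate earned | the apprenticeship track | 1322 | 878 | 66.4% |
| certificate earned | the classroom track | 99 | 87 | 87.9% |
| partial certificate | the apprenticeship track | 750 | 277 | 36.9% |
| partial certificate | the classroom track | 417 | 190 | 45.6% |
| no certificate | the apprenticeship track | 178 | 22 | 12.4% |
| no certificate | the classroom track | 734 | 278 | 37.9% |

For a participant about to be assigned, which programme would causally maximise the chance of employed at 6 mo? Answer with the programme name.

Stratifying would compare programmes among participants the programmes themselves sorted into qualification attained during the programme groups — a form of selection on an intermediate. The unconditioned pooled rates give the total causal effect.
Pooled: the apprenticeship track 52.3% vs the classroom track 44.4%; the apprenticeship track is higher overall.

the apprenticeship track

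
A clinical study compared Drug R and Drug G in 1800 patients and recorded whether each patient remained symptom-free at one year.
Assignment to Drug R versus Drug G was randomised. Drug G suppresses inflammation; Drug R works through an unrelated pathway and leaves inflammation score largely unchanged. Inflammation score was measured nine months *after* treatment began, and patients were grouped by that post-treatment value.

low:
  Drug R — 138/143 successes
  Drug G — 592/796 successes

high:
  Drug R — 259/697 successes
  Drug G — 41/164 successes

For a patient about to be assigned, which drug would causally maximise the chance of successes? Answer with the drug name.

Because the drug influences inflammation score, inflammation score is a post-treatment mediator, not a confounder. Stratifying on it would bias the estimate; the causal effect is the crude pooled difference.
Pooled: Drug R 47.3% vs Drug G 65.9%; Drug G is higher overall.

Drug G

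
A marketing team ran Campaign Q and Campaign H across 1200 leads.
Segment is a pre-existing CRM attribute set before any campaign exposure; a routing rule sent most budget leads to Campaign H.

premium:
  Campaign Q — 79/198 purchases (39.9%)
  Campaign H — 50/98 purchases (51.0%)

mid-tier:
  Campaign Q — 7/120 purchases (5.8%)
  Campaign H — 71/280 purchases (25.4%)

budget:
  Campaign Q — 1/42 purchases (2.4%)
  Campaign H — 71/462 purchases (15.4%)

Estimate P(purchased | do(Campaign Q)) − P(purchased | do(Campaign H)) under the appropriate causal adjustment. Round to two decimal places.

Campaign H is higher inside every customer segment stratum but Campaign Q is higher in aggregate. Whether to stratify depends on how customer segment relates to the campaign.
Since customer segment is a pre-existing factor (not a product of the campaign) and it affects the outcome on its own, it is a confounder. The stratified rates, not the pooled rate, identify the causal effect.
Adjusting over the population distribution of customer segment: 0.247·(0.399−0.510) + 0.333·(0.058−0.254) + 0.420·(0.024−0.154) = -0.147.

-0.15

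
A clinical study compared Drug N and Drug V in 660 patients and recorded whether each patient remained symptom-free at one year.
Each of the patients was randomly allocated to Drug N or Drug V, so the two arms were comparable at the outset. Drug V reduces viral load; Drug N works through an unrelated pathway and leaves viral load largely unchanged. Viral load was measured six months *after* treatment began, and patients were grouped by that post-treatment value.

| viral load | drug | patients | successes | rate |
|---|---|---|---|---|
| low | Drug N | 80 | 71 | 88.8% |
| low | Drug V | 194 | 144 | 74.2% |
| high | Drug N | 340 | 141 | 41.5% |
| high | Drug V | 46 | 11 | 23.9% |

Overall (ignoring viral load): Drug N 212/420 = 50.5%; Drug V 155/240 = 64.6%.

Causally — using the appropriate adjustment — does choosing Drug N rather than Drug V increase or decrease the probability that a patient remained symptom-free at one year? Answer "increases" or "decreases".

decreases

Viral load is downstream of the drug. One should not condition on a consequence of treatment, so the overall rates are the right comparison.
Pooled: Drug N 50.5% vs Drug V 64.6%; Drug V is higher overall.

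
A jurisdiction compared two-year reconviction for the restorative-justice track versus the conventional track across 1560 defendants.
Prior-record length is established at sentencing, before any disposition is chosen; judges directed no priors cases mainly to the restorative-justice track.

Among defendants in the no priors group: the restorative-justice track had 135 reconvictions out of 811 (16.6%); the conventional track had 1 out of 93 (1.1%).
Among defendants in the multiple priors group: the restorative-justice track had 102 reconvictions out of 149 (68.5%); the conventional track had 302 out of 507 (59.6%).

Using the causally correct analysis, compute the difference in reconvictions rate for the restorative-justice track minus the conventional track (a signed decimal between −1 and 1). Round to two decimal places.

+0.13

Nothing the disposition does changes prior-record length; the imbalance is an allocation artefact. With prior-record length also predicting the outcome, the pooled figure is confounded, and the within-stratum comparison is the causal one.
Adjusting over the population distribution of prior-record length: 0.579·(0.166−0.011) + 0.421·(0.685−0.596) = +0.128.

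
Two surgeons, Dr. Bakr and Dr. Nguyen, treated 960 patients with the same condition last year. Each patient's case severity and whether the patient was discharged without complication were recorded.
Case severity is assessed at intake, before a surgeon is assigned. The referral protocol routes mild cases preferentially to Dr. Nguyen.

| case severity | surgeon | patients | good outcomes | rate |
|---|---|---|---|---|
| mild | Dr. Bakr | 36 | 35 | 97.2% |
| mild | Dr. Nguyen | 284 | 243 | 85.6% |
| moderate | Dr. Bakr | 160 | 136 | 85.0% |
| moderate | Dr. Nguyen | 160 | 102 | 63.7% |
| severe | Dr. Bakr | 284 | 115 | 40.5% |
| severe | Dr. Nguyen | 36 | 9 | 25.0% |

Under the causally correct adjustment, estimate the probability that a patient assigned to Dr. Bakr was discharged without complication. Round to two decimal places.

Dr. Bakr is higher inside every case severity stratum but Dr. Nguyen is higher in aggregate. Whether to stratify depends on how case severity relates to the surgeon.
Nothing the surgeon does changes case severity; the imbalance is an allocation artefact. With case severity also predicting the outcome, the pooled figure is confounded, and the within-stratum comparison is the causal one.
Standardising Dr. Bakr to the population case severity mix: 0.333·35/36 + 0.333·136/160 + 0.333·115/284 = 0.742.

0.74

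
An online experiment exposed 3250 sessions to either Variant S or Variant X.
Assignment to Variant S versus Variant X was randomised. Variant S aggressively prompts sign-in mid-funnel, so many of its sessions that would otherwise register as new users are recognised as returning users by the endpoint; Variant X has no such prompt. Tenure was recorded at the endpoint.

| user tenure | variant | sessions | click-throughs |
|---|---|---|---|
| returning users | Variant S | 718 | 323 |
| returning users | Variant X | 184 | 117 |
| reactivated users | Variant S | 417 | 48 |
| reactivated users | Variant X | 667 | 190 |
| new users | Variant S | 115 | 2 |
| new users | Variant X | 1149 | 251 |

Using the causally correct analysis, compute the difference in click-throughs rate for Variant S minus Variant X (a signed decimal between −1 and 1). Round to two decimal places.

+0.02

The distribution of user tenure is itself part of what the variant does — it is an intermediate outcome. Holding it fixed would remove that part of the effect; the total effect is the pooled difference.
The causal difference is the pooled difference: 0.298 − 0.279 = +0.019.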